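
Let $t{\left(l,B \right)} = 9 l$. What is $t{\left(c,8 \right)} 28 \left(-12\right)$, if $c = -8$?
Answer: $24192$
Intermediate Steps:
$t{\left(c,8 \right)} 28 \left(-12\right) = 9 \left(-8\right) 28 \left(-12\right) = \left(-72\right) 28 \left(-12\right) = \left(-2016\right) \left(-12\right) = 24192$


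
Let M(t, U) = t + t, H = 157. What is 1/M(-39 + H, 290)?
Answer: 1/236 ≈ 0.0042373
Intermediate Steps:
M(t, U) = 2*t
1/M(-39 + H, 290) = 1/(2*(-39 + 157)) = 1/(2*118) = 1/236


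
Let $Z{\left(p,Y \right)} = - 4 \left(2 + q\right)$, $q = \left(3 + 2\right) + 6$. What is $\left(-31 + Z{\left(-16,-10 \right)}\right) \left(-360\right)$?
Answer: $29880$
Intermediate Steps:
$q = 11$ ($q = 5 + 6 = 11$)
$Z{\left(p,Y \right)} = -52$ ($Z{\left(p,Y \right)} = - 4 \left(2 + 11\right) = \left(-4\right) 13 = -52$)
$\left(-31 + Z{\left(-16,-10 \right)}\right) \left(-360\right) = \left(-31 - 52\right) \left(-360\right) = \left(-83\right) \left(-360\right) = 29880$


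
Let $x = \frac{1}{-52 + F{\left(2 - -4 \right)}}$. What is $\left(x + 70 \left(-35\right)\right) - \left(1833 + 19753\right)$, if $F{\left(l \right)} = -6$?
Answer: $- \frac{1394089}{58} \approx -24036.0$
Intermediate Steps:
$x = - \frac{1}{58}$ ($x = \frac{1}{-52 - 6} = \frac{1}{-58} = - \frac{1}{58} \approx -0.017241$)
$\left(x + 70 \left(-35\right)\right) - \left(1833 + 19753\right) = \left(- \frac{1}{58} + 70 \left(-35\right)\right) - \left(1833 + 19753\right) = \left(- \frac{1}{58} - 2450\right) - 21586 = - \frac{142101}{58} - 21586 = - \frac{1394089}{58}$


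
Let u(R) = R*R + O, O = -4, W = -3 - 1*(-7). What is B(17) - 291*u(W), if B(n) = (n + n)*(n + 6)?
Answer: -2710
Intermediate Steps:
W = 4 (W = -3 + 7 = 4)
B(n) = 2*n*(6 + n) (B(n) = (2*n)*(6 + n) = 2*n*(6 + n))
u(R) = -4 + R² (u(R) = R*R - 4 = R² - 4 = -4 + R²)
B(17) - 291*u(W) = 2*17*(6 + 17) - 291*(-4 + 4²) = 2*17*23 - 291*(-4 + 16) = 782 - 291*12 = 782 - 3492 = -2710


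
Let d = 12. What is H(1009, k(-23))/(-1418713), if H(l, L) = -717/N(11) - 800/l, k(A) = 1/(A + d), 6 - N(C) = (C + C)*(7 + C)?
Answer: -137151/186092584210 ≈ -7.3700e-7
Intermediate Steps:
N(C) = 6 - 2*C*(7 + C) (N(C) = 6 - (C + C)*(7 + C) = 6 - 2*C*(7 + C))
k(A) = 1/(12 + A) (k(A) = 1/(A + 12) = 1/(12 + A))
H(l, L) = 239/130 - 800/l (H(l, L) = -717/(6 - 14*11 - 2*11²) - 800/l = -717/(6 - 154 - 2*121) - 800/l = -717/(6 - 154 - 242) - 800/l = -717/(-390) - 800/l = -717*(-1/390) - 800/l = 239/130 - 800/l)
H(1009, k(-23))/(-1418713) = (239/130 - 800/1009)/(-1418713) = (239/130 - 800*1/1009)*(-1/1418713) = (239/130 - 800/1009)*(-1/1418713) = (137151/131170)*(-1/1418713) = -137151/186092584210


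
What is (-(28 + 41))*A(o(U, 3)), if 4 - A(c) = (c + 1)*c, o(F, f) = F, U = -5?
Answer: 1104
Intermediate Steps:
A(c) = 4 - c*(1 + c) (A(c) = 4 - (c + 1)*c = 4 - (1 + c)*c = 4 - c*(1 + c))
(-(28 + 41))*A(o(U, 3)) = (-(28 + 41))*(4 - 1*(-5) - 1*(-5)**2) = (-1*69)*(4 + 5 - 1*25) = -69*(4 + 5 - 25) = -69*(-16) = 1104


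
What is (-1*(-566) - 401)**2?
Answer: 27225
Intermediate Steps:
(-1*(-566) - 401)**2 = (566 - 401)**2 = 165**2 = 27225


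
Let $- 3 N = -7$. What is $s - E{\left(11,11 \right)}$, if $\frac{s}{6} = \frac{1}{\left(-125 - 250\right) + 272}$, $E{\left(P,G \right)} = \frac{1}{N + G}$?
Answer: $- \frac{549}{4120} \approx -0.13325$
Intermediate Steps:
$N = \frac{7}{3}$ ($N = \left(- \frac{1}{3}\right) \left(-7\right) = \frac{7}{3} \approx 2.3333$)
$E{\left(P,G \right)} = \frac{1}{\frac{7}{3} + G}$
$s = - \frac{6}{103}$ ($s = \frac{6}{\left(-125 - 250\right) + 272} = \frac{6}{-375 + 272} = \frac{6}{-103} = 6 \left(- \frac{1}{103}\right) = - \frac{6}{103} \approx -0.058252$)
$s - E{\left(11,11 \right)} = - \frac{6}{103} - \frac{3}{7 + 3 \cdot 11} = - \frac{6}{103} - \frac{3}{7 + 33} = - \frac{6}{103} - \frac{3}{40} = - \frac{549}{4120}$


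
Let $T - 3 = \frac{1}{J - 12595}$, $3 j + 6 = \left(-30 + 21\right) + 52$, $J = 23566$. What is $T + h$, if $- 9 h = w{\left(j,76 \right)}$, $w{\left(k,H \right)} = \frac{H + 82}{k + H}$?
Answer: $\frac{153668}{54855} \approx 2.8013$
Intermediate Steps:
$j = \frac{37}{3}$ ($j = -2 + \frac{\left(-30 + 21\right) + 52}{3} = -2 + \frac{-9 + 52}{3} = -2 + \frac{1}{3} \cdot 43 = -2 + \frac{43}{3} = \frac{37}{3} \approx 12.333$)
$w{\left(k,H \right)} = \frac{82 + H}{H + k}$
$h = - \frac{158}{795}$ ($h = - \frac{\frac{1}{76 + \frac{37}{3}} \left(82 + 76\right)}{9} = - \frac{\frac{1}{\frac{265}{3}} \cdot 158}{9} = - \frac{\frac{3}{265} \cdot 158}{9} = \left(- \frac{1}{9}\right) \frac{474}{265} = - \frac{158}{795} \approx -0.19874$)
$T = \frac{32914}{10971}$ ($T = 3 + \frac{1}{23566 - 12595} = 3 + \frac{1}{10971} = \frac{32914}{10971} \approx 3.0001$)
$T + h = \frac{32914}{10971} - \frac{158}{795} = \frac{153668}{54855}$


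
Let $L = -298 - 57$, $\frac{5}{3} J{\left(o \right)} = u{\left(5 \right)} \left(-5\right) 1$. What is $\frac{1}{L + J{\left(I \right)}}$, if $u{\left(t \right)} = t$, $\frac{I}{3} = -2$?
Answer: $- \frac{1}{370} \approx -0.0027027$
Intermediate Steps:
$I = -6$ ($I = 3 \left(-2\right) = -6$)
$J{\left(o \right)} = -15$ ($J{\left(o \right)} = \frac{3 \cdot 5 \left(-5\right) 1}{5} = \frac{3 \left(\left(-25\right) 1\right)}{5} = \frac{3}{5} \left(-25\right) = -15$)
$L = -355$ ($L = -298 - 57 = -355$)
$\frac{1}{L + J{\left(I \right)}} = \frac{1}{-355 - 15} = \frac{1}{-370} = - \frac{1}{370}$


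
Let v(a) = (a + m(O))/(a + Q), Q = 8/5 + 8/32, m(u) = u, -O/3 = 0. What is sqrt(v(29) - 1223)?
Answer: 3*I*sqrt(51691643)/617 ≈ 34.958*I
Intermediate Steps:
O = 0 (O = -3*0 = 0)
Q = 37/20 (Q = 8*(1/5) + 8*(1/32) = 8/5 + 1/4 = 37/20 ≈ 1.8500)
v(a) = a/(37/20 + a) (v(a) = (a + 0)/(a + 37/20) = a/(37/20 + a))
sqrt(v(29) - 1223) = sqrt(20*29/(37 + 20*29) - 1223) = sqrt(20*29/(37 + 580) - 1223) = sqrt(20*29/617 - 1223) = sqrt(20*29*(1/617) - 1223) = sqrt(580/617 - 1223) = sqrt(-754011/617) = 3*I*sqrt(51691643)/617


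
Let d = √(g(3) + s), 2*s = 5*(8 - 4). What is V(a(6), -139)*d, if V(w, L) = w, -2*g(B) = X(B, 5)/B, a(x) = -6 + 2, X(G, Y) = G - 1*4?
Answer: -2*√366/3 ≈ -12.754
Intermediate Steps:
X(G, Y) = -4 + G (X(G, Y) = G - 4 = -4 + G)
a(x) = -4
s = 10 (s = (5*(8 - 4))/2 = (5*4)/2 = (½)*20 = 10)
g(B) = -(-4 + B)/(2*B)
d = √366/6 (d = √((½)*(4 - 1*3)/3 + 10) = √((½)*(⅓)*(4 - 3) + 10) = √((½)*(⅓)*1 + 10) = √(⅙ + 10) = √(61/6) = √366/6 ≈ 3.1885)
V(a(6), -139)*d = -2*√366/3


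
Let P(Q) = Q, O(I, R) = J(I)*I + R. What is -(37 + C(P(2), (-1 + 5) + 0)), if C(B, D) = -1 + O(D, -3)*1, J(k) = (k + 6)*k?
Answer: -193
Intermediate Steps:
J(k) = k*(6 + k) (J(k) = (6 + k)*k = k*(6 + k))
O(I, R) = R + I**2*(6 + I) (O(I, R) = (I*(6 + I))*I + R = I**2*(6 + I) + R = R + I**2*(6 + I))
C(B, D) = -4 + D**2*(6 + D) (C(B, D) = -1 + (-3 + D**2*(6 + D))*1 = -1 + (-3 + D**2*(6 + D)) = -4 + D**2*(6 + D))
-(37 + C(P(2), (-1 + 5) + 0)) = -(37 + (-4 + ((-1 + 5) + 0)**2*(6 + ((-1 + 5) + 0)))) = -(37 + (-4 + (4 + 0)**2*(6 + (4 + 0)))) = -(37 + (-4 + 4**2*(6 + 4))) = -(37 + (-4 + 16*10)) = -(37 + (-4 + 160)) = -(37 + 156) = -1*193 = -193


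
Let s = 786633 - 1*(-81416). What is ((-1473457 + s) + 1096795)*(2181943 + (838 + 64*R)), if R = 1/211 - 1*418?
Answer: 223542846737821/211 ≈ 1.0594e+12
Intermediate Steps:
s = 868049 (s = 786633 + 81416 = 868049)
R = -88197/211 (R = 1/211 - 418 = -88197/211 ≈ -418.00)
((-1473457 + s) + 1096795)*(2181943 + (838 + 64*R)) = ((-1473457 + 868049) + 1096795)*(2181943 + (838 + 64*(-88197/211))) = (-605408 + 1096795)*(2181943 + (838 - 5644608/211)) = 491387*(2181943 - 5467790/211) = 491387*(454922183/211) = 223542846737821/211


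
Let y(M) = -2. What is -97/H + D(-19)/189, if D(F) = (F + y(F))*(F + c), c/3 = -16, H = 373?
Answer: 24118/3357 ≈ 7.1844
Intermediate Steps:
c = -48 (c = 3*(-16) = -48)
D(F) = (-48 + F)*(-2 + F) (D(F) = (F - 2)*(F - 48) = (-2 + F)*(-48 + F) = (-48 + F)*(-2 + F))
-97/H + D(-19)/189 = -97/373 + (96 + (-19)² - 50*(-19))/189 = -97*1/373 + (96 + 361 + 950)*(1/189) = -97/373 + 1407*(1/189) = -97/373 + 67/9 = 24118/3357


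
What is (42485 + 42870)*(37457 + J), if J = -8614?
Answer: 2461894265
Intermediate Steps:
(42485 + 42870)*(37457 + J) = (42485 + 42870)*(37457 - 8614) = 85355*28843 = 2461894265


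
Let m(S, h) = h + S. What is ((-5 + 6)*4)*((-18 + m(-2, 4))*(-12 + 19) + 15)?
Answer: -388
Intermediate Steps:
m(S, h) = S + h
((-5 + 6)*4)*((-18 + m(-2, 4))*(-12 + 19) + 15) = ((-5 + 6)*4)*((-18 + (-2 + 4))*(-12 + 19) + 15) = (1*4)*((-18 + 2)*7 + 15) = 4*(-16*7 + 15) = 4*(-112 + 15) = 4*(-97) = -388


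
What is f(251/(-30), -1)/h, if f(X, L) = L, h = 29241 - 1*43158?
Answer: 1/13917 ≈ 7.1855e-5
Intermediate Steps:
h = -13917 (h = 29241 - 43158 = -13917)
f(251/(-30), -1)/h = -1/(-13917) = -1*(-1/13917) = 1/13917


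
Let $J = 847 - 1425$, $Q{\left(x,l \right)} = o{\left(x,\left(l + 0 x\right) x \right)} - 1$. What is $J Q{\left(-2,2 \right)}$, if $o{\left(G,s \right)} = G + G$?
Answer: $2890$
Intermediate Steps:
$o{\left(G,s \right)} = 2 G$
$Q{\left(x,l \right)} = -1 + 2 x$ ($Q{\left(x,l \right)} = 2 x - 1 = -1 + 2 x$)
$J = -578$
$J Q{\left(-2,2 \right)} = - 578 \left(-1 + 2 \left(-2\right)\right) = - 578 \left(-1 - 4\right) = \left(-578\right) \left(-5\right) = 2890$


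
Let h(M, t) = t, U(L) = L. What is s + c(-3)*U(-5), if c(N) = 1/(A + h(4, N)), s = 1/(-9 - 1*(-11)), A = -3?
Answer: 4/3 ≈ 1.3333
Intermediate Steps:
s = 1/2 (s = 1/(-9 + 11) = 1/2 ≈ 0.50000)
c(N) = 1/(-3 + N)
s + c(-3)*U(-5) = 1/2 - 5/(-3 - 3) = 1/2 - 5/(-6) = 1/2 - 1/6*(-5) = 1/2 + 5/6 = 4/3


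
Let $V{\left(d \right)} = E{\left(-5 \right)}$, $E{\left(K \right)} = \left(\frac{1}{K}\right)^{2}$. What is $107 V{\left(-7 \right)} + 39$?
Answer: $\frac{1082}{25} \approx 43.28$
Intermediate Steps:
$E{\left(K \right)} = \frac{1}{K^{2}}$
$V{\left(d \right)} = \frac{1}{25}$
$107 V{\left(-7 \right)} + 39 = 107 \cdot \frac{1}{25} + 39 = \frac{107}{25} + 39 = \frac{1082}{25}$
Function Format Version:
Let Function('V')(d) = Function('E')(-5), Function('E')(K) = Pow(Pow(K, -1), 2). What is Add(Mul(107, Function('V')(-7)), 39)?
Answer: Rational(1082, 25) ≈ 43.280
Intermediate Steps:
Function('E')(K) = Pow(K, -2)
Function('V')(d) = Rational(1, 25) (Function('V')(d) = Pow(-5, -2) = Rational(1, 25))
Add(Mul(107, Function('V')(-7)), 39) = Add(Mul(107, Rational(1, 25)), 39) = Add(Rational(107, 25), 39) = Rational(1082, 25)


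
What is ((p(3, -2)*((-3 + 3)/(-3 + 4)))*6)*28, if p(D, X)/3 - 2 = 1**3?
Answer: 0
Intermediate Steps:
p(D, X) = 9 (p(D, X) = 6 + 3*1**3 = 6 + 3*1 = 6 + 3 = 9)
((p(3, -2)*((-3 + 3)/(-3 + 4)))*6)*28 = ((9*((-3 + 3)/(-3 + 4)))*6)*28 = ((9*(0/1))*6)*28 = ((9*(0*1))*6)*28 = ((9*0)*6)*28 = (0*6)*28 = 0*28 = 0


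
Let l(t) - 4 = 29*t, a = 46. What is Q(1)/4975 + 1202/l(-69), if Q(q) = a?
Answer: -5888088/9935075 ≈ -0.59266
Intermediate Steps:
Q(q) = 46
l(t) = 4 + 29*t
Q(1)/4975 + 1202/l(-69) = 46/4975 + 1202/(4 + 29*(-69)) = 46*(1/4975) + 1202/(4 - 2001) = 46/4975 + 1202/(-1997) = 46/4975 + 1202*(-1/1997) = 46/4975 - 1202/1997 = -5888088/9935075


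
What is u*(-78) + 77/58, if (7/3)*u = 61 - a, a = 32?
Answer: -393049/406 ≈ -968.10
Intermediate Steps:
u = 87/7 (u = 3*(61 - 1*32)/7 = 3*(61 - 32)/7 = (3/7)*29 = 87/7 ≈ 12.429)
u*(-78) + 77/58 = (87/7)*(-78) + 77/58 = -6786/7 + 77*(1/58) = -6786/7 + 77/58 = -393049/406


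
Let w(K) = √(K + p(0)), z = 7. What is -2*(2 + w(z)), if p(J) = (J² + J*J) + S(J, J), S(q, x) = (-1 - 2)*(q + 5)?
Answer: -4 - 4*I*√2 ≈ -4.0 - 5.6569*I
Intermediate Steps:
S(q, x) = -15 - 3*q (S(q, x) = -3*(5 + q) = -15 - 3*q)
p(J) = -15 - 3*J + 2*J² (p(J) = (J² + J*J) + (-15 - 3*J) = (J² + J²) + (-15 - 3*J) = 2*J² + (-15 - 3*J) = -15 - 3*J + 2*J²)
w(K) = √(-15 + K) (w(K) = √(K + (-15 - 3*0 + 2*0²)) = √(K + (-15 + 0 + 2*0)) = √(K + (-15 + 0 + 0)) = √(K - 15) = √(-15 + K))
-2*(2 + w(z)) = -2*(2 + √(-15 + 7)) = -2*(2 + √(-8)) = -2*(2 + 2*I*√2) = -4 - 4*I*√2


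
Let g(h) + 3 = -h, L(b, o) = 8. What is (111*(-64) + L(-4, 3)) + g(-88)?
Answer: -7011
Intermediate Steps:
g(h) = -3 - h
(111*(-64) + L(-4, 3)) + g(-88) = (111*(-64) + 8) + (-3 - 1*(-88)) = (-7104 + 8) + (-3 + 88) = -7096 + 85 = -7011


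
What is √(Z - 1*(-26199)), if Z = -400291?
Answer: 2*I*√93523 ≈ 611.63*I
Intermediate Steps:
√(Z - 1*(-26199)) = √(-400291 - 1*(-26199)) = √(-400291 + 26199) = √(-374092) = 2*I*√93523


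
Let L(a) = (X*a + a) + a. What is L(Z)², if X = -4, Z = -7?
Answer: 196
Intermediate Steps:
L(a) = -2*a (L(a) = (-4*a + a) + a = -3*a + a = -2*a)
L(Z)² = (-2*(-7))² = 14² = 196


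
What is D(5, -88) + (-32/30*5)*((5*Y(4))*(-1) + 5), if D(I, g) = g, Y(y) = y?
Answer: -8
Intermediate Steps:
D(5, -88) + (-32/30*5)*((5*Y(4))*(-1) + 5) = -88 + (-32/30*5)*((5*4)*(-1) + 5) = -88 + (-32*1/30*5)*(20*(-1) + 5) = -88 + (-16/15*5)*(-20 + 5) = -88 - 16/3*(-15) = -88 + 80 = -8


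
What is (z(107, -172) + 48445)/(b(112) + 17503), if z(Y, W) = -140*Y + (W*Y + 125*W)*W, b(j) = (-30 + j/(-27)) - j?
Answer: 186217731/468635 ≈ 397.36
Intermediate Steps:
b(j) = -30 - 28*j/27 (b(j) = (-30 + j*(-1/27)) - j = (-30 - j/27) - j = -30 - 28*j/27)
z(Y, W) = -140*Y + W*(125*W + W*Y) (z(Y, W) = -140*Y + (125*W + W*Y)*W = -140*Y + W*(125*W + W*Y))
(z(107, -172) + 48445)/(b(112) + 17503) = ((-140*107 + 125*(-172)² + 107*(-172)²) + 48445)/((-30 - 28/27*112) + 17503) = ((-14980 + 125*29584 + 107*29584) + 48445)/((-30 - 3136/27) + 17503) = ((-14980 + 3698000 + 3165488) + 48445)/(-3946/27 + 17503) = (6848508 + 48445)/(468635/27) = 6896953*(27/468635) = 186217731/468635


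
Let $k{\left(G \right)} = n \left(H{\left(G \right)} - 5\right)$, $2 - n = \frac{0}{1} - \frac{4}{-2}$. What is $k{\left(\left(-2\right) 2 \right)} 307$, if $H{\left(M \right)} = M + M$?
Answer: $0$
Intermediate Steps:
$H{\left(M \right)} = 2 M$
$n = 0$ ($n = 2 - \left(\frac{0}{1} - \frac{4}{-2}\right) = 2 - \left(0 \cdot 1 - -2\right) = 2 - \left(0 + 2\right) = 2 - 2 = 0$)
$k{\left(G \right)} = 0$ ($k{\left(G \right)} = 0 \left(2 G - 5\right) = 0 \left(-5 + 2 G\right) = 0$)
$k{\left(\left(-2\right) 2 \right)} 307 = 0 \cdot 307 = 0$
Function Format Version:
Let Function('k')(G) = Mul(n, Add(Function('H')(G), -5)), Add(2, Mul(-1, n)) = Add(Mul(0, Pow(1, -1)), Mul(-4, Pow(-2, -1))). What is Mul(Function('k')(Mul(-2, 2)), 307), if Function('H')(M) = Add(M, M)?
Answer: 0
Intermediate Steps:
Function('H')(M) = Mul(2, M)
n = 0 (n = Add(2, Mul(-1, Add(Mul(0, Pow(1, -1)), Mul(-4, Pow(-2, -1))))) = Add(2, Mul(-1, Add(Mul(0, 1), Mul(-4, Rational(-1, 2))))) = Add(2, Mul(-1, Add(0, 2))) = Add(2, Mul(-1, 2)) = Add(2, -2) = 0)
Function('k')(G) = 0 (Function('k')(G) = Mul(0, Add(Mul(2, G), -5)) = Mul(0, Add(-5, Mul(2, G))) = 0)
Mul(Function('k')(Mul(-2, 2)), 307) = Mul(0, 307) = 0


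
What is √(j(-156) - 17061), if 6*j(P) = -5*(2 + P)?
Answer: I*√152394/3 ≈ 130.13*I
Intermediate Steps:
j(P) = -5/3 - 5*P/6 (j(P) = (-5*(2 + P))/6 = (-10 - 5*P)/6 = -5/3 - 5*P/6)
√(j(-156) - 17061) = √((-5/3 - ⅚*(-156)) - 17061) = √((-5/3 + 130) - 17061) = √(385/3 - 17061) = √(-50798/3) = I*√152394/3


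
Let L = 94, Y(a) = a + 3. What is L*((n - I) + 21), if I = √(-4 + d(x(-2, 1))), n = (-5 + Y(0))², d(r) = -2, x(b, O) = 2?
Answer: 2350 - 94*I*√6 ≈ 2350.0 - 230.25*I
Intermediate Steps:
Y(a) = 3 + a
n = 4 (n = (-5 + (3 + 0))² = (-5 + 3)² = (-2)² = 4)
I = I*√6 (I = √(-4 - 2) = √(-6) = I*√6 ≈ 2.4495*I)
L*((n - I) + 21) = 94*((4 - I*√6) + 21) = 94*(25 - I*√6) = 2350 - 94*I*√6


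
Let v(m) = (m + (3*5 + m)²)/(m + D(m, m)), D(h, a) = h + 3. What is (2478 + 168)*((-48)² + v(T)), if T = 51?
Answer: 31037202/5 ≈ 6.2074e+6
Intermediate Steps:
D(h, a) = 3 + h
v(m) = (m + (15 + m)²)/(3 + 2*m) (v(m) = (m + (3*5 + m)²)/(m + (3 + m)) = (m + (15 + m)²)/(3 + 2*m))
(2478 + 168)*((-48)² + v(T)) = (2478 + 168)*((-48)² + (51 + (15 + 51)²)/(3 + 2*51)) = 2646*(2304 + (51 + 66²)/(3 + 102)) = 2646*(2304 + (51 + 4356)/105) = 2646*(2304 + (1/105)*4407) = 2646*(2304 + 1469/35) = 2646*(82109/35) = 31037202/5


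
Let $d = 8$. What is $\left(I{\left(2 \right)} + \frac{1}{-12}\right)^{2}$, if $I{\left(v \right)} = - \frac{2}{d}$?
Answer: $\frac{1}{9} \approx 0.11111$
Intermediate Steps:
$I{\left(v \right)} = - \frac{1}{4}$ ($I{\left(v \right)} = - \frac{2}{8} = \left(-2\right) \frac{1}{8} = - \frac{1}{4}$)
$\left(I{\left(2 \right)} + \frac{1}{-12}\right)^{2} = \left(- \frac{1}{4} + \frac{1}{-12}\right)^{2} = \left(- \frac{1}{4} - \frac{1}{12}\right)^{2} = \left(- \frac{1}{3}\right)^{2} = \frac{1}{9}$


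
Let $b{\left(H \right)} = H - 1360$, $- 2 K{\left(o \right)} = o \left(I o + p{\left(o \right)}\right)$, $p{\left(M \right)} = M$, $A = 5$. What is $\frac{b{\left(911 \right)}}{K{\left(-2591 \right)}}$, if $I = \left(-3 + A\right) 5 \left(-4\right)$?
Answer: $- \frac{898}{261817959} \approx -3.4299 \cdot 10^{-6}$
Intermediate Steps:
$I = -40$ ($I = \left(-3 + 5\right) 5 \left(-4\right) = 2 \left(-20\right) = -40$)
$K{\left(o \right)} = \frac{39 o^{2}}{2}$ ($K{\left(o \right)} = - \frac{o \left(- 40 o + o\right)}{2} = - \frac{o \left(- 39 o\right)}{2} = - \frac{\left(-39\right) o^{2}}{2} = \frac{39 o^{2}}{2}$)
$b{\left(H \right)} = -1360 + H$
$\frac{b{\left(911 \right)}}{K{\left(-2591 \right)}} = \frac{-1360 + 911}{\frac{39}{2} \left(-2591\right)^{2}} = - \frac{449}{\frac{39}{2} \cdot 6713281} = - \frac{449}{\frac{261817959}{2}} = \left(-449\right) \frac{2}{261817959} = - \frac{898}{261817959}$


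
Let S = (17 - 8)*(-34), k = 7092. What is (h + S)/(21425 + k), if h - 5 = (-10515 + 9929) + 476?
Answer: -411/28517 ≈ -0.014412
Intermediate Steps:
S = -306 (S = 9*(-34) = -306)
h = -105 (h = 5 + ((-10515 + 9929) + 476) = 5 + (-586 + 476) = 5 - 110 = -105)
(h + S)/(21425 + k) = (-105 - 306)/(21425 + 7092) = -411/28517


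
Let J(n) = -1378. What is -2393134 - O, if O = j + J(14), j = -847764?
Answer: -1543992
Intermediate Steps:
O = -849142 (O = -847764 - 1378 = -849142)
-2393134 - O = -2393134 - 1*(-849142) = -2393134 + 849142 = -1543992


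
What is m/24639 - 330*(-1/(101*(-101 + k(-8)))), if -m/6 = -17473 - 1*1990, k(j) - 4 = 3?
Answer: 183426577/38987111 ≈ 4.7048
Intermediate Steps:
k(j) = 7 (k(j) = 4 + 3 = 7)
m = 116778 (m = -6*(-17473 - 1*1990) = -6*(-17473 - 1990) = -6*(-19463) = 116778)
m/24639 - 330*(-1/(101*(-101 + k(-8)))) = 116778/24639 - 330*(-1/(101*(-101 + 7))) = 116778*(1/24639) - 330/((-101*(-94))) = 38926/8213 - 330/9494 = 38926/8213 - 330*1/9494 = 38926/8213 - 165/4747 = 183426577/38987111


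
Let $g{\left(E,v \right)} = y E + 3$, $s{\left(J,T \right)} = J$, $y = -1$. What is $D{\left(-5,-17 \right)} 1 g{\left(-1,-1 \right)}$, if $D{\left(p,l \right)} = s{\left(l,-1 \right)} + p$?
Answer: $-88$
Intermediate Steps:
$g{\left(E,v \right)} = 3 - E$ ($g{\left(E,v \right)} = - E + 3 = 3 - E$)
$D{\left(p,l \right)} = l + p$
$D{\left(-5,-17 \right)} 1 g{\left(-1,-1 \right)} = \left(-17 - 5\right) 1 \left(3 - -1\right) = - 22 \cdot 1 \left(3 + 1\right) = - 22 \cdot 1 \cdot 4 = \left(-22\right) 4 = -88$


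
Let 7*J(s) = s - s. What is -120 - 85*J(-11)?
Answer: -120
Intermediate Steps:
J(s) = 0 (J(s) = (s - s)/7 = (⅐)*0 = 0)
-120 - 85*J(-11) = -120 - 85*0 = -120 + 0 = -120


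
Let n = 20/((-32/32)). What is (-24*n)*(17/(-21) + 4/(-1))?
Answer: -16160/7 ≈ -2308.6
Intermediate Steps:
n = -20 (n = 20/((-32*1/32)) = 20/(-1) = 20*(-1) = -20)
(-24*n)*(17/(-21) + 4/(-1)) = (-24*(-20))*(17/(-21) + 4/(-1)) = 480*(17*(-1/21) + 4*(-1)) = 480*(-17/21 - 4) = 480*(-101/21) = -16160/7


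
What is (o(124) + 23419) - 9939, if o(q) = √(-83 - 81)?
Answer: 13480 + 2*I*√41 ≈ 13480.0 + 12.806*I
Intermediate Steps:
o(q) = 2*I*√41 (o(q) = √(-164) = 2*I*√41)
(o(124) + 23419) - 9939 = (2*I*√41 + 23419) - 9939 = (23419 + 2*I*√41) - 9939 = 13480 + 2*I*√41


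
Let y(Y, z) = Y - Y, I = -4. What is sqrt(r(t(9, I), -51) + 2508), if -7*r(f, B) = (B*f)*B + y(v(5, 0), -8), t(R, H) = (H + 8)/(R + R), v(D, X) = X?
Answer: sqrt(118846)/7 ≈ 49.249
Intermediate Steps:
y(Y, z) = 0
t(R, H) = (8 + H)/(2*R) (t(R, H) = (8 + H)/((2*R)) = (8 + H)*(1/(2*R)) = (8 + H)/(2*R))
r(f, B) = -f*B**2/7 (r(f, B) = -((B*f)*B + 0)/7 = -(f*B**2 + 0)/7 = -f*B**2/7)
sqrt(r(t(9, I), -51) + 2508) = sqrt(-1/7*(1/2)*(8 - 4)/9*(-51)**2 + 2508) = sqrt(-1/7*(1/2)*(1/9)*4*2601 + 2508) = sqrt(-1/7*2/9*2601 + 2508) = sqrt(-578/7 + 2508) = sqrt(16978/7) = sqrt(118846)/7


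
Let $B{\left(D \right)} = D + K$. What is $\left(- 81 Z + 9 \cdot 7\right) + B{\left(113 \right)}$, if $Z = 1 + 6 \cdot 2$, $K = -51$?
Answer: $-928$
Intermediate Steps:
$Z = 13$ ($Z = 1 + 12 = 13$)
$B{\left(D \right)} = -51 + D$ ($B{\left(D \right)} = D - 51 = -51 + D$)
$\left(- 81 Z + 9 \cdot 7\right) + B{\left(113 \right)} = \left(\left(-81\right) 13 + 9 \cdot 7\right) + \left(-51 + 113\right) = \left(-1053 + 63\right) + 62 = -990 + 62 = -928$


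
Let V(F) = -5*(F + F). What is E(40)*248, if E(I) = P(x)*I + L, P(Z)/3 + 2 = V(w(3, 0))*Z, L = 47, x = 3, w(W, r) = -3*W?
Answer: 7987336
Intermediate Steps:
V(F) = -10*F
P(Z) = -6 + 270*Z (P(Z) = -6 + 3*((-(-30)*3)*Z) = -6 + 3*((-10*(-9))*Z) = -6 + 3*(90*Z) = -6 + 270*Z)
E(I) = 47 + 804*I (E(I) = (-6 + 270*3)*I + 47 = (-6 + 810)*I + 47 = 804*I + 47 = 47 + 804*I)
E(40)*248 = (47 + 804*40)*248 = (47 + 32160)*248 = 32207*248 = 7987336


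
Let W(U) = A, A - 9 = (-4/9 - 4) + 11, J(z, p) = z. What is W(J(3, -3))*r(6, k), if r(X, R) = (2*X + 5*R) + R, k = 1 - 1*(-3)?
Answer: 560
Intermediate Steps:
k = 4 (k = 1 + 3 = 4)
r(X, R) = 2*X + 6*R
A = 140/9 (A = 9 + ((-4/9 - 4) + 11) = 9 + (-40/9 + 11) = 9 + 59/9 = 140/9 ≈ 15.556)
W(U) = 140/9
W(J(3, -3))*r(6, k) = 140*(2*6 + 6*4)/9 = 140*(12 + 24)/9 = (140/9)*36 = 560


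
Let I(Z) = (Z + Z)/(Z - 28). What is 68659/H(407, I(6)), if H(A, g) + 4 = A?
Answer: 68659/403 ≈ 170.37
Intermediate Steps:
I(Z) = 2*Z/(-28 + Z) (I(Z) = (2*Z)/(-28 + Z) = 2*Z/(-28 + Z))
H(A, g) = -4 + A
68659/H(407, I(6)) = 68659/(-4 + 407) = 68659/403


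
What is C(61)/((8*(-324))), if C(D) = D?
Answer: -61/2592 ≈ -0.023534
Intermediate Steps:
C(61)/((8*(-324))) = 61/((8*(-324))) = 61/(-2592) = 61*(-1/2592) = -61/2592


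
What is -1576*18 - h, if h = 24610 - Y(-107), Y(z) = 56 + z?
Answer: -53029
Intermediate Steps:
h = 24661 (h = 24610 - (56 - 107) = 24610 - 1*(-51) = 24610 + 51 = 24661)
-1576*18 - h = -1576*18 - 1*24661 = -28368 - 24661 = -53029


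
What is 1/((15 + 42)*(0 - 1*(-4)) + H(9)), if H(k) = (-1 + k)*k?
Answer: 1/300 ≈ 0.0033333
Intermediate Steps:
H(k) = k*(-1 + k)
1/((15 + 42)*(0 - 1*(-4)) + H(9)) = 1/((15 + 42)*(0 - 1*(-4)) + 9*(-1 + 9)) = 1/(57*(0 + 4) + 9*8) = 1/(57*4 + 72) = 1/(228 + 72) = 1/300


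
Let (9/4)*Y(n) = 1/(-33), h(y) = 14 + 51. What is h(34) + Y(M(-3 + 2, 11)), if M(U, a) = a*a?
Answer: 19301/297 ≈ 64.987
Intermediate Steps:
h(y) = 65
M(U, a) = a²
Y(n) = -4/297 (Y(n) = (4/9)/(-33) = (4/9)*(-1/33) = -4/297)
h(34) + Y(M(-3 + 2, 11)) = 65 - 4/297 = 19301/297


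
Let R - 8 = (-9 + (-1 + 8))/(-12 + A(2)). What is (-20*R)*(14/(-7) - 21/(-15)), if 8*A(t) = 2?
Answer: 4608/47 ≈ 98.043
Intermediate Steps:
A(t) = ¼ (A(t) = (⅛)*2 = ¼)
R = 384/47 (R = 8 + (-9 + (-1 + 8))/(-12 + ¼) = 8 + (-9 + 7)/(-47/4) = 8 - 2*(-4/47) = 8 + 8/47 = 384/47 ≈ 8.1702)
(-20*R)*(14/(-7) - 21/(-15)) = (-20*384/47)*(14/(-7) - 21/(-15)) = -7680*(14*(-⅐) - 21*(-1/15))/47 = -7680*(-2 + 7/5)/47 = -7680/47*(-⅗) = 4608/47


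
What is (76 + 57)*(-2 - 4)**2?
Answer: 4788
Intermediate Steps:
(76 + 57)*(-2 - 4)**2 = 133*(-6)**2 = 133*36 = 4788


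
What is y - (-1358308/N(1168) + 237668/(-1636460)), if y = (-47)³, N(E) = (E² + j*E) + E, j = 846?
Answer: -4998317649833257/48143016740 ≈ -1.0382e+5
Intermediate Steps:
N(E) = E² + 847*E (N(E) = (E² + 846*E) + E = E² + 847*E)
y = -103823
y - (-1358308/N(1168) + 237668/(-1636460)) = -103823 - (-1358308*1/(1168*(847 + 1168)) + 237668/(-1636460)) = -103823 - (-1358308/(1168*2015) + 237668*(-1/1636460)) = -103823 - (-1358308/2353520 - 59417/409115) = -103823 - (-1358308*1/2353520 - 59417/409115) = -103823 - (-339577/588380 - 59417/409115) = -103823 - 1*(-34777163763/48143016740) = -103823 + 34777163763/48143016740 = -4998317649833257/48143016740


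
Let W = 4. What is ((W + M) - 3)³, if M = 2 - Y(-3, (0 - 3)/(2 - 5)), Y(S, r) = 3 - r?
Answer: 1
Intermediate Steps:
M = 0 (M = 2 - (3 - (0 - 3)/(2 - 5)) = 2 - (3 - (-3)/(-3)) = 2 - (3 - (-3)*(-1)/3) = 2 - (3 - 1*1) = 2 - (3 - 1) = 2 - 1*2 = 2 - 2 = 0)
((W + M) - 3)³ = ((4 + 0) - 3)³ = (4 - 3)³ = 1³ = 1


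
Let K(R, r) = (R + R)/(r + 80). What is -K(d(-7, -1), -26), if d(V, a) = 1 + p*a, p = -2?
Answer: -1/9 ≈ -0.11111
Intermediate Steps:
d(V, a) = 1 - 2*a
K(R, r) = 2*R/(80 + r) (K(R, r) = (2*R)/(80 + r) = 2*R/(80 + r))
-K(d(-7, -1), -26) = -2*(1 - 2*(-1))/(80 - 26) = -2*(1 + 2)/54 = -2*3/54 = -1*1/9 = -1/9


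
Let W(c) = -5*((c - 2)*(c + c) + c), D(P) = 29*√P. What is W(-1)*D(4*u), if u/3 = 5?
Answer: -1450*√15 ≈ -5615.8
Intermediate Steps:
u = 15 (u = 3*5 = 15)
W(c) = -5*c - 10*c*(-2 + c) (W(c) = -5*((-2 + c)*(2*c) + c) = -5*(2*c*(-2 + c) + c) = -5*(c + 2*c*(-2 + c)) = -5*c - 10*c*(-2 + c))
W(-1)*D(4*u) = (5*(-1)*(3 - 2*(-1)))*(29*√(4*15)) = (5*(-1)*(3 + 2))*(29*√60) = (5*(-1)*5)*(29*(2*√15)) = -1450*√15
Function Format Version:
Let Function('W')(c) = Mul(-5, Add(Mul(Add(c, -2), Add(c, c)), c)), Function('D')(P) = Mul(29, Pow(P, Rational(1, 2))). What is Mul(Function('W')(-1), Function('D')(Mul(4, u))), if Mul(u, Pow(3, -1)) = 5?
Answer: Mul(-1450, Pow(15, Rational(1, 2))) ≈ -5615.8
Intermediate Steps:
u = 15 (u = Mul(3, 5) = 15)
Function('W')(c) = Add(Mul(-5, c), Mul(-10, c, Add(-2, c))) (Function('W')(c) = Mul(-5, Add(Mul(Add(-2, c), Mul(2, c)), c)) = Mul(-5, Add(Mul(2, c, Add(-2, c)), c)) = Mul(-5, Add(c, Mul(2, c, Add(-2, c)))) = Add(Mul(-5, c), Mul(-10, c, Add(-2, c))))
Mul(Function('W')(-1), Function('D')(Mul(4, u))) = Mul(Mul(5, -1, Add(3, Mul(-2, -1))), Mul(29, Pow(Mul(4, 15), Rational(1, 2)))) = Mul(Mul(5, -1, Add(3, 2)), Mul(29, Pow(60, Rational(1, 2)))) = Mul(Mul(5, -1, 5), Mul(29, Mul(2, Pow(15, Rational(1, 2))))) = Mul(-25, Mul(58, Pow(15, Rational(1, 2)))) = Mul(-1450, Pow(15, Rational(1, 2)))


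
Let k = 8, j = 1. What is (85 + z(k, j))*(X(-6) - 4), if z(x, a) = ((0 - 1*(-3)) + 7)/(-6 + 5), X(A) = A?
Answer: -750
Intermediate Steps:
z(x, a) = -10 (z(x, a) = ((0 + 3) + 7)/(-1) = (3 + 7)*(-1) = 10*(-1) = -10)
(85 + z(k, j))*(X(-6) - 4) = (85 - 10)*(-6 - 4) = 75*(-10) = -750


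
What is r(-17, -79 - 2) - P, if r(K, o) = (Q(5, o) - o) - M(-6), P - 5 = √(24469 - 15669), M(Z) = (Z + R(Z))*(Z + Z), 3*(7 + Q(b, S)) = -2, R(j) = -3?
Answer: -119/3 - 20*√22 ≈ -133.48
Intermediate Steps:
Q(b, S) = -23/3 (Q(b, S) = -7 + (⅓)*(-2) = -7 - ⅔ = -23/3)
M(Z) = 2*Z*(-3 + Z) (M(Z) = (Z - 3)*(Z + Z) = (-3 + Z)*(2*Z) = 2*Z*(-3 + Z))
P = 5 + 20*√22 (P = 5 + √(24469 - 15669) = 5 + √8800 = 5 + 20*√22 ≈ 98.808)
r(K, o) = -347/3 - o (r(K, o) = (-23/3 - o) - 2*(-6)*(-3 - 6) = (-23/3 - o) - 2*(-6)*(-9) = (-23/3 - o) - 1*108 = (-23/3 - o) - 108 = -347/3 - o)
r(-17, -79 - 2) - P = (-347/3 - (-79 - 2)) - (5 + 20*√22) = (-347/3 - 1*(-81)) + (-5 - 20*√22) = (-347/3 + 81) + (-5 - 20*√22) = -104/3 + (-5 - 20*√22) = -119/3 - 20*√22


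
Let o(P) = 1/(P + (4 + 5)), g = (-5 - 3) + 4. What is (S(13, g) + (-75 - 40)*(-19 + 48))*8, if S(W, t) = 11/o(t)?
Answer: -26240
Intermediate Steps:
g = -4 (g = -8 + 4 = -4)
o(P) = 1/(9 + P) (o(P) = 1/(P + 9) = 1/(9 + P))
S(W, t) = 99 + 11*t (S(W, t) = 11/(1/(9 + t)) = 11*(9 + t) = 99 + 11*t)
(S(13, g) + (-75 - 40)*(-19 + 48))*8 = ((99 + 11*(-4)) + (-75 - 40)*(-19 + 48))*8 = ((99 - 44) - 115*29)*8 = (55 - 3335)*8 = -3280*8 = -26240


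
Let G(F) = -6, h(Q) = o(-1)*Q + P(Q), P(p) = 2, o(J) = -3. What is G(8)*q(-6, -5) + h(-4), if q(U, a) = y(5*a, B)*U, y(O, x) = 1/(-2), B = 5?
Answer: -4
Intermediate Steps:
h(Q) = 2 - 3*Q (h(Q) = -3*Q + 2 = 2 - 3*Q)
y(O, x) = -½
q(U, a) = -U/2
G(8)*q(-6, -5) + h(-4) = -(-3)*(-6) + (2 - 3*(-4)) = -6*3 + (2 + 12) = -18 + 14 = -4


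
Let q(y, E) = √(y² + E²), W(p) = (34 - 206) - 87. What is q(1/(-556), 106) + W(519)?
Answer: -259 + √3473452097/556 ≈ -153.00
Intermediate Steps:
W(p) = -259 (W(p) = -172 - 87 = -259)
q(y, E) = √(E² + y²)
q(1/(-556), 106) + W(519) = √(106² + (1/(-556))²) - 259 = √(11236 + (-1/556)²) - 259 = √(11236 + 1/309136) - 259 = √(3473452097/309136) - 259 = √3473452097/556 - 259 = -259 + √3473452097/556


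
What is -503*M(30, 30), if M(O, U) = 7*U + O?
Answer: -120720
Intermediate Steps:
M(O, U) = O + 7*U
-503*M(30, 30) = -503*(30 + 7*30) = -503*(30 + 210) = -503*240 = -120720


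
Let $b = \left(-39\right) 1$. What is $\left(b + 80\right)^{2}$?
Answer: $1681$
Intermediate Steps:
$b = -39$
$\left(b + 80\right)^{2} = \left(-39 + 80\right)^{2} = 41^{2} = 1681$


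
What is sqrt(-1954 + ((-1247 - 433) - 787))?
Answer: I*sqrt(4421) ≈ 66.491*I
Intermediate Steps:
sqrt(-1954 + ((-1247 - 433) - 787)) = sqrt(-1954 + (-1680 - 787)) = sqrt(-1954 - 2467) = sqrt(-4421) = I*sqrt(4421)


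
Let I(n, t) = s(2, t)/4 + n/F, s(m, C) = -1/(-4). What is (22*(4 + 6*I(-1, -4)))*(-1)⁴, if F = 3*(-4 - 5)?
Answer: 3641/36 ≈ 101.14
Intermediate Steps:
s(m, C) = ¼ (s(m, C) = -1*(-¼) = ¼)
F = -27 (F = 3*(-9) = -27)
I(n, t) = 1/16 - n/27 (I(n, t) = (¼)/4 + n/(-27) = (¼)*(¼) + n*(-1/27) = 1/16 - n/27)
(22*(4 + 6*I(-1, -4)))*(-1)⁴ = (22*(4 + 6*(1/16 - 1/27*(-1))))*(-1)⁴ = (22*(4 + 6*(1/16 + 1/27)))*1 = (22*(4 + 6*(43/432)))*1 = (22*(4 + 43/72))*1 = (22*(331/72))*1 = (3641/36)*1 = 3641/36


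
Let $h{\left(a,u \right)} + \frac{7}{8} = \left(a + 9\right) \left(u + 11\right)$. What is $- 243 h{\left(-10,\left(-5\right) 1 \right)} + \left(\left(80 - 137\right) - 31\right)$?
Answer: $\frac{12661}{8} \approx 1582.6$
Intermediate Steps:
$h{\left(a,u \right)} = - \frac{7}{8} + \left(9 + a\right) \left(11 + u\right)$ ($h{\left(a,u \right)} = - \frac{7}{8} + \left(a + 9\right) \left(u + 11\right) = - \frac{7}{8} + \left(9 + a\right) \left(11 + u\right)$)
$- 243 h{\left(-10,\left(-5\right) 1 \right)} + \left(\left(80 - 137\right) - 31\right) = - 243 \left(\frac{785}{8} + 9 \left(\left(-5\right) 1\right) + 11 \left(-10\right) - 10 \left(\left(-5\right) 1\right)\right) + \left(\left(80 - 137\right) - 31\right) = - 243 \left(\frac{785}{8} + 9 \left(-5\right) - 110 - -50\right) - 88 = - 243 \left(\frac{785}{8} - 45 - 110 + 50\right) - 88 = \left(-243\right) \left(- \frac{55}{8}\right) - 88 = \frac{13365}{8} - 88 = \frac{12661}{8}$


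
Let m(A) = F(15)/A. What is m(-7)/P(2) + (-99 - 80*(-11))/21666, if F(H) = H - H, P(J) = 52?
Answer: 781/21666 ≈ 0.036047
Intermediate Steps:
F(H) = 0
m(A) = 0 (m(A) = 0/A = 0)
m(-7)/P(2) + (-99 - 80*(-11))/21666 = 0/52 + (-99 - 80*(-11))/21666 = 0*(1/52) + (-99 + 880)*(1/21666) = 0 + 781*(1/21666) = 0 + 781/21666 = 781/21666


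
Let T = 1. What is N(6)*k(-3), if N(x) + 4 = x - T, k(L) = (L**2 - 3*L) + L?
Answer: 15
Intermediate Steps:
k(L) = L**2 - 2*L
N(x) = -5 + x (N(x) = -4 + (x - 1*1) = -4 + (x - 1) = -4 + (-1 + x) = -5 + x)
N(6)*k(-3) = (-5 + 6)*(-3*(-2 - 3)) = 1*(-3*(-5)) = 1*15 = 15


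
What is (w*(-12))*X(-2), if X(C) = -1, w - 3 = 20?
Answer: 276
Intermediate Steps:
w = 23 (w = 3 + 20 = 23)
(w*(-12))*X(-2) = (23*(-12))*(-1) = -276*(-1) = 276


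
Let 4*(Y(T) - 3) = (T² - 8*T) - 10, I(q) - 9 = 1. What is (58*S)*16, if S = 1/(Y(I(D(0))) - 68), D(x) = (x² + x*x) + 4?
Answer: -1856/125 ≈ -14.848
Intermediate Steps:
D(x) = 4 + 2*x² (D(x) = (x² + x²) + 4 = 2*x² + 4 = 4 + 2*x²)
I(q) = 10 (I(q) = 9 + 1 = 10)
Y(T) = ½ - 2*T + T²/4 (Y(T) = 3 + ((T² - 8*T) - 10)/4 = 3 + (-10 + T² - 8*T)/4 = 3 + (-5/2 - 2*T + T²/4) = ½ - 2*T + T²/4)
S = -2/125 (S = 1/((½ - 2*10 + (¼)*10²) - 68) = 1/((½ - 20 + (¼)*100) - 68) = 1/((½ - 20 + 25) - 68) = 1/(11/2 - 68) = 1/(-125/2) = -2/125 ≈ -0.016000)
(58*S)*16 = (58*(-2/125))*16 = -116/125*16 = -1856/125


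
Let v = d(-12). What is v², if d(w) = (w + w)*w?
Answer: 82944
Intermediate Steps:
d(w) = 2*w² (d(w) = (2*w)*w = 2*w²)
v = 288 (v = 2*(-12)² = 2*144 = 288)
v² = 288² = 82944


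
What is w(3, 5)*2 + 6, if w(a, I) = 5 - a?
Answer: 10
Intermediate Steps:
w(3, 5)*2 + 6 = (5 - 1*3)*2 + 6 = (5 - 3)*2 + 6 = 2*2 + 6 = 4 + 6 = 10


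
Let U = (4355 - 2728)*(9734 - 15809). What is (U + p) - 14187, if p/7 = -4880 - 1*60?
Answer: -9932792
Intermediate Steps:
p = -34580 (p = 7*(-4880 - 1*60) = 7*(-4880 - 60) = 7*(-4940) = -34580)
U = -9884025 (U = 1627*(-6075) = -9884025)
(U + p) - 14187 = (-9884025 - 34580) - 14187 = -9918605 - 14187 = -9932792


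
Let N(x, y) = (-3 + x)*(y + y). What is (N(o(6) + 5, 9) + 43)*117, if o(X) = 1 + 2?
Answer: 15561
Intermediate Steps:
o(X) = 3
N(x, y) = 2*y*(-3 + x) (N(x, y) = (-3 + x)*(2*y) = 2*y*(-3 + x))
(N(o(6) + 5, 9) + 43)*117 = (2*9*(-3 + (3 + 5)) + 43)*117 = (2*9*(-3 + 8) + 43)*117 = (2*9*5 + 43)*117 = (90 + 43)*117 = 133*117 = 15561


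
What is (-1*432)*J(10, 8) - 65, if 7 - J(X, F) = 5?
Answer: -929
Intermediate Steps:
J(X, F) = 2 (J(X, F) = 7 - 1*5 = 7 - 5 = 2)
(-1*432)*J(10, 8) - 65 = -1*432*2 - 65 = -432*2 - 65 = -864 - 65 = -929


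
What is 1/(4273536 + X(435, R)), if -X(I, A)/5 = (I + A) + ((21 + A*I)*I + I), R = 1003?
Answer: -1/944744879 ≈ -1.0585e-9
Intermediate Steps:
X(I, A) = -10*I - 5*A - 5*I*(21 + A*I) (X(I, A) = -5*((I + A) + ((21 + A*I)*I + I)) = -5*((A + I) + (I*(21 + A*I) + I)) = -5*((A + I) + (I + I*(21 + A*I))) = -5*(A + 2*I + I*(21 + A*I)) = -10*I - 5*A - 5*I*(21 + A*I))
1/(4273536 + X(435, R)) = 1/(4273536 + (-115*435 - 5*1003 - 5*1003*435²)) = 1/(4273536 + (-50025 - 5015 - 5*1003*189225)) = 1/(4273536 + (-50025 - 5015 - 948963375)) = 1/(4273536 - 949018415) = 1/(-944744879) = -1/944744879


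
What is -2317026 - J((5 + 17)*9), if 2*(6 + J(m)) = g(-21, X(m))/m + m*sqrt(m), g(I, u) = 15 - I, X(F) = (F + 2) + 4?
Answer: -25487221/11 - 297*sqrt(22) ≈ -2.3184e+6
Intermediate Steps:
X(F) = 6 + F (X(F) = (2 + F) + 4 = 6 + F)
J(m) = -6 + m**(3/2)/2 + 18/m (J(m) = -6 + ((15 - 1*(-21))/m + m*sqrt(m))/2 = -6 + ((15 + 21)/m + m**(3/2))/2 = -6 + (36/m + m**(3/2))/2 = -6 + (m**(3/2) + 36/m)/2 = -6 + (m**(3/2)/2 + 18/m) = -6 + m**(3/2)/2 + 18/m)
-2317026 - J((5 + 17)*9) = -2317026 - (-6 + ((5 + 17)*9)**(3/2)/2 + 18/(((5 + 17)*9))) = -2317026 - (-6 + (22*9)**(3/2)/2 + 18/((22*9))) = -2317026 - (-6 + 198**(3/2)/2 + 18/198) = -2317026 - (-6 + (594*sqrt(22))/2 + 18*(1/198)) = -2317026 - (-6 + 297*sqrt(22) + 1/11) = -2317026 - (-65/11 + 297*sqrt(22)) = -2317026 + (65/11 - 297*sqrt(22)) = -25487221/11 - 297*sqrt(22)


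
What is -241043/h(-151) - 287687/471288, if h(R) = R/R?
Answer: -113600961071/471288 ≈ -2.4104e+5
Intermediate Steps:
h(R) = 1
-241043/h(-151) - 287687/471288 = -241043/1 - 287687/471288 = -241043*1 - 287687*1/471288 = -241043 - 287687/471288 = -113600961071/471288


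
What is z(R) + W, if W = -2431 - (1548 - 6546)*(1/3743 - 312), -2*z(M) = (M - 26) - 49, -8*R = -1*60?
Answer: -23382849107/14972 ≈ -1.5618e+6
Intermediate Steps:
R = 15/2 (R = -(-1)*60/8 = -⅛*(-60) = 15/2 ≈ 7.5000)
z(M) = 75/2 - M/2 (z(M) = -((M - 26) - 49)/2 = -((-26 + M) - 49)/2 = -(-75 + M)/2 = 75/2 - M/2)
W = -5845838603/3743 (W = -2431 - (-4998)*(1/3743 - 312) = -2431 - (-4998)*(-1167815)/3743 = -2431 - 1*5836739370/3743 = -2431 - 5836739370/3743 = -5845838603/3743 ≈ -1.5618e+6)
z(R) + W = (75/2 - ½*15/2) - 5845838603/3743 = (75/2 - 15/4) - 5845838603/3743 = 135/4 - 5845838603/3743 = -23382849107/14972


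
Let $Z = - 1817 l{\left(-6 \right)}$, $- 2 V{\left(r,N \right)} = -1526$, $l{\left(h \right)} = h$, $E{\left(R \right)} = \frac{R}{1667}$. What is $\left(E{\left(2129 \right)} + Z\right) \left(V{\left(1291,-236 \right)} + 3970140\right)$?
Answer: $\frac{72174191823989}{1667} \approx 4.3296 \cdot 10^{10}$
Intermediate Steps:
$E{\left(R \right)} = \frac{R}{1667}$ ($E{\left(R \right)} = R \frac{1}{1667} = \frac{R}{1667}$)
$V{\left(r,N \right)} = 763$ ($V{\left(r,N \right)} = \left(- \frac{1}{2}\right) \left(-1526\right) = 763$)
$Z = 10902$ ($Z = \left(-1817\right) \left(-6\right) = 10902$)
$\left(E{\left(2129 \right)} + Z\right) \left(V{\left(1291,-236 \right)} + 3970140\right) = \left(\frac{1}{1667} \cdot 2129 + 10902\right) \left(763 + 3970140\right) = \left(\frac{2129}{1667} + 10902\right) 3970903 = \frac{18175763}{1667} \cdot 3970903 = \frac{72174191823989}{1667}$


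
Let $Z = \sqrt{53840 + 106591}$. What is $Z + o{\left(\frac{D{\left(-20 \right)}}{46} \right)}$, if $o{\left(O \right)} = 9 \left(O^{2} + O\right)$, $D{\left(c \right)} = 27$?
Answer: $\frac{17739}{2116} + \sqrt{160431} \approx 408.92$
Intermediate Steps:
$Z = \sqrt{160431} \approx 400.54$
$o{\left(O \right)} = 9 O + 9 O^{2}$ ($o{\left(O \right)} = 9 \left(O + O^{2}\right) = 9 O + 9 O^{2}$)
$Z + o{\left(\frac{D{\left(-20 \right)}}{46} \right)} = \sqrt{160431} + 9 \cdot \frac{27}{46} \left(1 + \frac{27}{46}\right) = \sqrt{160431} + 9 \cdot \frac{27}{46} \cdot \frac{73}{46} = \sqrt{160431} + \frac{17739}{2116} = \frac{17739}{2116} + \sqrt{160431}$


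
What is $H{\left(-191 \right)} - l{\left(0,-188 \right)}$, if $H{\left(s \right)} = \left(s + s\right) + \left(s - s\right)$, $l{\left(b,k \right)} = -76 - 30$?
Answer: $-276$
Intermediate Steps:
$l{\left(b,k \right)} = -106$ ($l{\left(b,k \right)} = -76 - 30 = -106$)
$H{\left(s \right)} = 2 s$ ($H{\left(s \right)} = 2 s + 0 = 2 s$)
$H{\left(-191 \right)} - l{\left(0,-188 \right)} = 2 \left(-191\right) - -106 = -382 + 106 = -276$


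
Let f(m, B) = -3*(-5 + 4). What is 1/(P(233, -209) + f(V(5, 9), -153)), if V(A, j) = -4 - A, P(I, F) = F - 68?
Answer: -1/274 ≈ -0.0036496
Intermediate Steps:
P(I, F) = -68 + F
f(m, B) = 3 (f(m, B) = -3*(-1) = 3)
1/(P(233, -209) + f(V(5, 9), -153)) = 1/((-68 - 209) + 3) = 1/(-277 + 3) = 1/(-274) = -1/274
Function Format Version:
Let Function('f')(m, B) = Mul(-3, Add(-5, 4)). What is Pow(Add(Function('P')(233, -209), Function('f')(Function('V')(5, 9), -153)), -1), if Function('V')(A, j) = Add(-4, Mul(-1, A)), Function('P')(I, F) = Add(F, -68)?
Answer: Rational(-1, 274) ≈ -0.0036496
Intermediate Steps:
Function('P')(I, F) = Add(-68, F)
Function('f')(m, B) = 3 (Function('f')(m, B) = Mul(-3, -1) = 3)
Pow(Add(Function('P')(233, -209), Function('f')(Function('V')(5, 9), -153)), -1) = Pow(Add(Add(-68, -209), 3), -1) = Pow(Add(-277, 3), -1) = Pow(-274, -1) = Rational(-1, 274)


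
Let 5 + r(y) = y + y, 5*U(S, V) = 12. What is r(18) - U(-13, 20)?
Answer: 143/5 ≈ 28.600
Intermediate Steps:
U(S, V) = 12/5 (U(S, V) = (1/5)*12 = 12/5)
r(y) = -5 + 2*y (r(y) = -5 + (y + y) = -5 + 2*y)
r(18) - U(-13, 20) = (-5 + 2*18) - 1*12/5 = (-5 + 36) - 12/5 = 31 - 12/5 = 143/5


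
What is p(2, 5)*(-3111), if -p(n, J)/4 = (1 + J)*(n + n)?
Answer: 298656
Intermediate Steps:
p(n, J) = -8*n*(1 + J) (p(n, J) = -4*(1 + J)*(n + n) = -4*(1 + J)*2*n = -8*n*(1 + J))
p(2, 5)*(-3111) = -8*2*(1 + 5)*(-3111) = -8*2*6*(-3111) = -96*(-3111) = 298656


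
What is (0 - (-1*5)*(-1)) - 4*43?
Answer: -177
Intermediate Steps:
(0 - (-1*5)*(-1)) - 4*43 = (0 - (-5)*(-1)) - 172 = (0 - 1*5) - 172 = (0 - 5) - 172 = -5 - 172 = -177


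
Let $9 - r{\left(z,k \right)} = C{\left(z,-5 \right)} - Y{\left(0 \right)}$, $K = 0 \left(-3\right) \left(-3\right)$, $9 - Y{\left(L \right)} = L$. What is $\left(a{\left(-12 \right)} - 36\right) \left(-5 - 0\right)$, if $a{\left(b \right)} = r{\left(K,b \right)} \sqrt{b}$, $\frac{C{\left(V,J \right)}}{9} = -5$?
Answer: $180 - 630 i \sqrt{3} \approx 180.0 - 1091.2 i$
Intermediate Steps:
$C{\left(V,J \right)} = -45$ ($C{\left(V,J \right)} = 9 \left(-5\right) = -45$)
$Y{\left(L \right)} = 9 - L$
$K = 0$ ($K = 0 \left(-3\right) = 0$)
$r{\left(z,k \right)} = 63$ ($r{\left(z,k \right)} = 9 - \left(-45 - \left(9 - 0\right)\right) = 9 - \left(-45 - \left(9 + 0\right)\right) = 9 - \left(-45 - 9\right) = 9 - -54 = 9 + 54 = 63$)
$a{\left(b \right)} = 63 \sqrt{b}$
$\left(a{\left(-12 \right)} - 36\right) \left(-5 - 0\right) = \left(63 \sqrt{-12} - 36\right) \left(-5 - 0\right) = \left(63 \cdot 2 i \sqrt{3} - 36\right) \left(-5 + 0\right) = \left(126 i \sqrt{3} - 36\right) \left(-5\right) = \left(-36 + 126 i \sqrt{3}\right) \left(-5\right) = 180 - 630 i \sqrt{3}$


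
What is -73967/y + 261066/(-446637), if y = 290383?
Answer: -36281842419/43231930657 ≈ -0.83924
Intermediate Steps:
-73967/y + 261066/(-446637) = -73967/290383 + 261066/(-446637) = -73967*1/290383 + 261066*(-1/446637) = -73967/290383 - 87022/148879 = -36281842419/43231930657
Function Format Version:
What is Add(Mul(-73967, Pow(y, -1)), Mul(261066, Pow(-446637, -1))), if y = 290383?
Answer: Rational(-36281842419, 43231930657) ≈ -0.83924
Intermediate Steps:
Add(Mul(-73967, Pow(y, -1)), Mul(261066, Pow(-446637, -1))) = Add(Mul(-73967, Pow(290383, -1)), Mul(261066, Pow(-446637, -1))) = Add(Mul(-73967, Rational(1, 290383)), Mul(261066, Rational(-1, 446637))) = Add(Rational(-73967, 290383), Rational(-87022, 148879)) = Rational(-36281842419, 43231930657)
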